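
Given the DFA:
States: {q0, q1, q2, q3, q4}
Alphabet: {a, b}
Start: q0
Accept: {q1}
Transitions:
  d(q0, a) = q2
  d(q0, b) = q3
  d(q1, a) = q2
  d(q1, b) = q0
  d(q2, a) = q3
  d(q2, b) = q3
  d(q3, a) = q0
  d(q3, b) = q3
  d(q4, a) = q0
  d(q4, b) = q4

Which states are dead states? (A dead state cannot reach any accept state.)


Forward reachability from each state:
  q0 -> reaches {q0, q2, q3}, no accept state (dead)
  q1 -> reaches accept state q1 (live)
  q2 -> reaches {q0, q2, q3}, no accept state (dead)
  q3 -> reaches {q0, q2, q3}, no accept state (dead)
  q4 -> reaches {q0, q2, q3, q4}, no accept state (dead)

{q0, q2, q3, q4}


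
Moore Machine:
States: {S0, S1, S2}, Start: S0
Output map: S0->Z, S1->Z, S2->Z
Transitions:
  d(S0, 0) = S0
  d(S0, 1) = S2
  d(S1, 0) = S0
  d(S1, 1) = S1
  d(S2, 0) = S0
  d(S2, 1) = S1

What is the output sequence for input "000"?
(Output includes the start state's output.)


Start: S0 (output Z)
  --0--> S0 (output Z)
  --0--> S0 (output Z)
  --0--> S0 (output Z)

"ZZZZ"


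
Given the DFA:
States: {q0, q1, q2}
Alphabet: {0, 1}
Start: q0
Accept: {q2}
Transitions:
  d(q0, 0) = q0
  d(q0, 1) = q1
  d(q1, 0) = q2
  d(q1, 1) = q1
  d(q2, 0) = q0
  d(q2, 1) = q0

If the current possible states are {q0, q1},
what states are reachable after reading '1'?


Apply transition on '1' from each current state:
  d(q0, 1) = q1
  d(q1, 1) = q1

{q1}


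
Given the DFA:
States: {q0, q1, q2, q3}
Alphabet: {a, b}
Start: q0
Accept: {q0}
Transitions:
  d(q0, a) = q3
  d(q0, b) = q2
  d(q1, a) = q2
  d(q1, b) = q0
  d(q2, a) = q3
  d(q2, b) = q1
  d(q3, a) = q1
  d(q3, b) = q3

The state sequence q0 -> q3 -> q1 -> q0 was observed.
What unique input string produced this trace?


Trace back each transition to find the symbol:
  q0 --[a]--> q3
  q3 --[a]--> q1
  q1 --[b]--> q0

"aab"


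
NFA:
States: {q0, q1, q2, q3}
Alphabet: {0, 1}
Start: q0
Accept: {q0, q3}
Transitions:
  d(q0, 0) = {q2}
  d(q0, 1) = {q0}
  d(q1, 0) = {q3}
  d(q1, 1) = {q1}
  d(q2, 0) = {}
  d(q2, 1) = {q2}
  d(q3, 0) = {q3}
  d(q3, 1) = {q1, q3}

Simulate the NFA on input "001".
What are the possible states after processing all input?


Start: {q0}
  --0--> {q2}
  --0--> {}
  --1--> {}

{} (empty set, no valid transitions)


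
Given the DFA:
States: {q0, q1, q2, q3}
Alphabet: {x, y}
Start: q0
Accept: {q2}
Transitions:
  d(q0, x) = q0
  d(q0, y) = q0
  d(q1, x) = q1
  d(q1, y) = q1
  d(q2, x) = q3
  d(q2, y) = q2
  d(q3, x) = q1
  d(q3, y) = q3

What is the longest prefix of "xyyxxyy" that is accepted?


Run the DFA, marking each prefix where the state is accepting:
  "" -> q0 [reject]
  "x" -> q0 [reject]
  "xy" -> q0 [reject]
  "xyy" -> q0 [reject]
  "xyyx" -> q0 [reject]
  "xyyxx" -> q0 [reject]
  "xyyxxy" -> q0 [reject]
  "xyyxxyy" -> q0 [reject]

No prefix is accepted


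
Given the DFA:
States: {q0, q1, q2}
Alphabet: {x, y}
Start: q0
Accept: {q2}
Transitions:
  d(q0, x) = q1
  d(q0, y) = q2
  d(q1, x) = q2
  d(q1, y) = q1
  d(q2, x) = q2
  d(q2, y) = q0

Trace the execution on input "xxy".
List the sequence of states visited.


Input: xxy
d(q0, x) = q1
d(q1, x) = q2
d(q2, y) = q0


q0 -> q1 -> q2 -> q0


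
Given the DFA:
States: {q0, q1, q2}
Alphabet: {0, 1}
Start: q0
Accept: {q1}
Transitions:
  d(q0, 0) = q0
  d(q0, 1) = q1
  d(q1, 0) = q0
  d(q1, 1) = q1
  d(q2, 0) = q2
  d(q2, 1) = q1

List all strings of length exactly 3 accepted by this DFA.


All strings of length 3: 8 total
Accepted: 4

"001", "011", "101", "111"


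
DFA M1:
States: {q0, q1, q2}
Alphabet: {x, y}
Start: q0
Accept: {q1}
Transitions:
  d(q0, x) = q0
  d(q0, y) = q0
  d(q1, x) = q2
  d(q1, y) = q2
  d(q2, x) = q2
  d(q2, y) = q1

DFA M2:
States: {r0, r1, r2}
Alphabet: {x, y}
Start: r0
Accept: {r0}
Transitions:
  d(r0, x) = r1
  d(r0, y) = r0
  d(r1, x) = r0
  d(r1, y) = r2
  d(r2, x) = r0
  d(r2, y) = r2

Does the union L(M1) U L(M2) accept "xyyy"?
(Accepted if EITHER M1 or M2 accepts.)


M1: final=q0 accepted=False
M2: final=r2 accepted=False

No, union rejects (neither accepts)


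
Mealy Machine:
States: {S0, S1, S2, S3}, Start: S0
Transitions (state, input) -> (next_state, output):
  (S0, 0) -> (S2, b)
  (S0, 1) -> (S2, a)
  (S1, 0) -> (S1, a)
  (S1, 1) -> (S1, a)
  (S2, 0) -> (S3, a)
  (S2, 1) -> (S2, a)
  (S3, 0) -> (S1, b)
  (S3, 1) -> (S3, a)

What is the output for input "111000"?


Step-by-step:
  (S0, 1) -> (S2, a)
  (S2, 1) -> (S2, a)
  (S2, 1) -> (S2, a)
  (S2, 0) -> (S3, a)
  (S3, 0) -> (S1, b)
  (S1, 0) -> (S1, a)

"aaaaba"


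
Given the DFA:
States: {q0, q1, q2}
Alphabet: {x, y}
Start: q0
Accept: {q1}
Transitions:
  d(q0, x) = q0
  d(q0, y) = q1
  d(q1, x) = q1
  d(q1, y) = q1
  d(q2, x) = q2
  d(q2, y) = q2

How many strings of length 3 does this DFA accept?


Enumerating all length-3 strings:
  "xxx" -> q0 [reject]
  "xxy" -> q1 [accept]
  "xyx" -> q1 [accept]
  "xyy" -> q1 [accept]
  "yxx" -> q1 [accept]
  "yxy" -> q1 [accept]
  "yyx" -> q1 [accept]
  "yyy" -> q1 [accept]

7 out of 8


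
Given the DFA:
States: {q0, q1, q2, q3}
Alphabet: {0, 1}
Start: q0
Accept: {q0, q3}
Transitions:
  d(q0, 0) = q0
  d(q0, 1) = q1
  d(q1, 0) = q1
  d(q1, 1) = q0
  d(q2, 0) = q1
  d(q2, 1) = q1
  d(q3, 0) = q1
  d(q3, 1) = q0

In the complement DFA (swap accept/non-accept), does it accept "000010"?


Trace: q0 -> q0 -> q0 -> q0 -> q0 -> q1 -> q1
Final: q1
Original accept: {q0, q3}
Complement: q1 is not in original accept

Yes, complement accepts (original rejects)


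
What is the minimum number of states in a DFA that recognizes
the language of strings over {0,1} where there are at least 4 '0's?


States: count = 0, 1, ..., 3, and a final '>= 4' state.
Total: 4 + 1 = 5. Accept = '>= 4' state.

5


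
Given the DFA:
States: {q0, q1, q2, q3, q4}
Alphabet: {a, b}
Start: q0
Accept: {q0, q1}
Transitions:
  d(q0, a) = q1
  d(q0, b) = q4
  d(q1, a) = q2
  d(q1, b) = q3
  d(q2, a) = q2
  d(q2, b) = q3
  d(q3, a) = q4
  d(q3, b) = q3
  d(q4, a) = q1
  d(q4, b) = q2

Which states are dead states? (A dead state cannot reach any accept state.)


Forward reachability from each state:
  q0 -> reaches accept state q0 (live)
  q1 -> reaches accept state q1 (live)
  q2 -> reaches accept state q1 (live)
  q3 -> reaches accept state q1 (live)
  q4 -> reaches accept state q1 (live)

None (all states can reach an accept state)


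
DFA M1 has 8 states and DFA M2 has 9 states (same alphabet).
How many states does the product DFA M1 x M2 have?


Product construction pairs every M1 state with every M2 state.
8 * 9 = 72

72


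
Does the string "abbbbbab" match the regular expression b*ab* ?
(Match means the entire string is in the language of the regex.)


|string| = 8; first = 'a'; last = 'b'

No, "abbbbbab" does not match b*ab*


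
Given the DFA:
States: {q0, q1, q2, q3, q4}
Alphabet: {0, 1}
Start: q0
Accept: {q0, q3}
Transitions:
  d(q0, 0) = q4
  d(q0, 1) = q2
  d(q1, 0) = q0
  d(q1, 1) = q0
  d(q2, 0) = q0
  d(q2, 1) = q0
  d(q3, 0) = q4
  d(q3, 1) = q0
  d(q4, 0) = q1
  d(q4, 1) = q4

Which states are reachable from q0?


BFS from q0:
  layer 0: {q0}
  layer 1: {q2, q4}
  layer 2: {q1}

{q0, q1, q2, q4}


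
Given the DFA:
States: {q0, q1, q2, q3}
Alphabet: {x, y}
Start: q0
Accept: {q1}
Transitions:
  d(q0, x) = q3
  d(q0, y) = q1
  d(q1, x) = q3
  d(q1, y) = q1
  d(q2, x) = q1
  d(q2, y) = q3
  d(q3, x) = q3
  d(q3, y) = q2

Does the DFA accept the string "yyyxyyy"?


Trace: q0 -> q1 -> q1 -> q1 -> q3 -> q2 -> q3 -> q2
Final state: q2
Accept states: {q1}

No, rejected (final state q2 is not an accept state)


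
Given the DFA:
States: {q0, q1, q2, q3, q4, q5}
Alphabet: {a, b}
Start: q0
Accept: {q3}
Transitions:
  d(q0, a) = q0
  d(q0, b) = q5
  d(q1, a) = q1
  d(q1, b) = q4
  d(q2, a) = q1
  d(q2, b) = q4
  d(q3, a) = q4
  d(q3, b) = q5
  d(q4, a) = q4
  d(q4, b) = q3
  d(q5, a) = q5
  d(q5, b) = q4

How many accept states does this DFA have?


Accept states listed: {q3}
Counting: q3(1)

1


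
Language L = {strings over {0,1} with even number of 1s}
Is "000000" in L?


count('1') = 0; 0 mod 2 = 0

Yes, "000000" is in L


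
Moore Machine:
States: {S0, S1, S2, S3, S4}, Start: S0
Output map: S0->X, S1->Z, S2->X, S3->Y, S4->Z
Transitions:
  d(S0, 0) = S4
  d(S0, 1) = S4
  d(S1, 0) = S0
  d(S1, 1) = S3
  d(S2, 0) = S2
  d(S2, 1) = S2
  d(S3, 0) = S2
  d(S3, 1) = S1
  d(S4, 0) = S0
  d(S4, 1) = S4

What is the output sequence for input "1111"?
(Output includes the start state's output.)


Start: S0 (output X)
  --1--> S4 (output Z)
  --1--> S4 (output Z)
  --1--> S4 (output Z)
  --1--> S4 (output Z)

"XZZZZ"


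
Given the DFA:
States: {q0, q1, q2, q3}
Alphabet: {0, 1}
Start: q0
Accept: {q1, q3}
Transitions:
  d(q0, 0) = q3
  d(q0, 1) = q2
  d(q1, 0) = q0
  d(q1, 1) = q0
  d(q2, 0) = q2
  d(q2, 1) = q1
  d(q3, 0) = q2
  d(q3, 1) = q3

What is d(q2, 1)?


Looking up transition d(q2, 1)

q1


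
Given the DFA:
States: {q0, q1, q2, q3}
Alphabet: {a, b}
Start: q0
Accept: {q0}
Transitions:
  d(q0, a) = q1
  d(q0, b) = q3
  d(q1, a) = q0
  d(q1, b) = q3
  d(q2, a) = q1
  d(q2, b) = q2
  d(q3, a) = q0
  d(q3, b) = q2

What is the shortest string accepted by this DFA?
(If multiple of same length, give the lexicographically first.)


BFS by string length (lex-first path to each state shown):
  len 0: q0<-""
Found accept state at length 0.

"" (empty string)


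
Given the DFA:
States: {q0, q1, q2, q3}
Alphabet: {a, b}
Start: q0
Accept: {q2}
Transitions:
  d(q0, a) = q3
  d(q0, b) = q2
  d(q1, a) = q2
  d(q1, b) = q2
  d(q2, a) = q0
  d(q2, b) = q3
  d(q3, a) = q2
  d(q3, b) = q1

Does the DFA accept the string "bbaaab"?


Trace: q0 -> q2 -> q3 -> q2 -> q0 -> q3 -> q1
Final state: q1
Accept states: {q2}

No, rejected (final state q1 is not an accept state)


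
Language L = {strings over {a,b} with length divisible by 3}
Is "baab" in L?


length = 4; 4 mod 3 = 1

No, "baab" is not in L


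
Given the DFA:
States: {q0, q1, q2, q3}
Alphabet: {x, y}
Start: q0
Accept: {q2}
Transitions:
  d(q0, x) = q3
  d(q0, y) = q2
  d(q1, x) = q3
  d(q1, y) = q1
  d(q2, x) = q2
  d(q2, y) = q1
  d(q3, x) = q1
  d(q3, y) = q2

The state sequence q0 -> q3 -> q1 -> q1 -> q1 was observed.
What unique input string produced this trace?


Trace back each transition to find the symbol:
  q0 --[x]--> q3
  q3 --[x]--> q1
  q1 --[y]--> q1
  q1 --[y]--> q1

"xxyy"


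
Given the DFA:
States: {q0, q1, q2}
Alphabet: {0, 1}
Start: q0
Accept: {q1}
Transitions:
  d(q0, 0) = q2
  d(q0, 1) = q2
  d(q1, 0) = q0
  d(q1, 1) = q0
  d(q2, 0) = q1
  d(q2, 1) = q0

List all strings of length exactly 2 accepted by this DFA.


All strings of length 2: 4 total
Accepted: 2

"00", "10"


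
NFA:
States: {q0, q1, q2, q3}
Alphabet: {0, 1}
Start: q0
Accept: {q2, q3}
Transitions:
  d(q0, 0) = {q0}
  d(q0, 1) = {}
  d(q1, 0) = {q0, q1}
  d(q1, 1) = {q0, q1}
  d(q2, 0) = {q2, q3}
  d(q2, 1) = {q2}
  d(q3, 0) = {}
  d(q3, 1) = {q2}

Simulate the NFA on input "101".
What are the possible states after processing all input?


Start: {q0}
  --1--> {}
  --0--> {}
  --1--> {}

{} (empty set, no valid transitions)


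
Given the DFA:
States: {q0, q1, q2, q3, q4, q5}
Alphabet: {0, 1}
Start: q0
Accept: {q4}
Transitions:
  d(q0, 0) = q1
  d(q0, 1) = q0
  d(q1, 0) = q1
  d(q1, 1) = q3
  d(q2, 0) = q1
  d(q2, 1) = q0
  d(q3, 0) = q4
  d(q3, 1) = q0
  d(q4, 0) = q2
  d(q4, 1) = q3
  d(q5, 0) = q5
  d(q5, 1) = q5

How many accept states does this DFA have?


Accept states listed: {q4}
Counting: q4(1)

1


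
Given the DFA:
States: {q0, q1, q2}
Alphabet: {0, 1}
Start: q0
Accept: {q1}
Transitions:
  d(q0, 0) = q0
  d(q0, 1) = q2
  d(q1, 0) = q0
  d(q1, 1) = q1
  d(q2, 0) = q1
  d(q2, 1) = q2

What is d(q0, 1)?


Looking up transition d(q0, 1)

q2


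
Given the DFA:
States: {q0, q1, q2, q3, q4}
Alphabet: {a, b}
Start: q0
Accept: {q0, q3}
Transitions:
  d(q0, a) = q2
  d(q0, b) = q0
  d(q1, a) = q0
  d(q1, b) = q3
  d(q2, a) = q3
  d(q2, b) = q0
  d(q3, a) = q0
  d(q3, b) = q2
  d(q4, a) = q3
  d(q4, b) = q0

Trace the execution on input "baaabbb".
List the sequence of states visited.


Input: baaabbb
d(q0, b) = q0
d(q0, a) = q2
d(q2, a) = q3
d(q3, a) = q0
d(q0, b) = q0
d(q0, b) = q0
d(q0, b) = q0


q0 -> q0 -> q2 -> q3 -> q0 -> q0 -> q0 -> q0


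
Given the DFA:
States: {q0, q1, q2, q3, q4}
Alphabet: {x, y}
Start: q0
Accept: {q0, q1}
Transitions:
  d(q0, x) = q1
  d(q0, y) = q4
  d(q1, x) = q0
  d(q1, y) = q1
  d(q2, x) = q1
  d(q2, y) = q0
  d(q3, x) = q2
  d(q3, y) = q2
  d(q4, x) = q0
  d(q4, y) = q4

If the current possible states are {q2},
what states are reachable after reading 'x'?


Apply transition on 'x' from each current state:
  d(q2, x) = q1

{q1}


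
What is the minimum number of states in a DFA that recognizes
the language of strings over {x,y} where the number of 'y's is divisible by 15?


States track (count of 'y') mod 15.
Need 15 states: one per remainder 0..14; accept = remainder 0.

15


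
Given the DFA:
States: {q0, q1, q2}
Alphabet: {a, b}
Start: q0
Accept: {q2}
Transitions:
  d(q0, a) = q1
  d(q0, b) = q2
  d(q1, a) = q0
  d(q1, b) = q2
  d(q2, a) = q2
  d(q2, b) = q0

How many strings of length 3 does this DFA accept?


Enumerating all length-3 strings:
  "aaa" -> q1 [reject]
  "aab" -> q2 [accept]
  "aba" -> q2 [accept]
  "abb" -> q0 [reject]
  "baa" -> q2 [accept]
  "bab" -> q0 [reject]
  "bba" -> q1 [reject]
  "bbb" -> q2 [accept]

4 out of 8


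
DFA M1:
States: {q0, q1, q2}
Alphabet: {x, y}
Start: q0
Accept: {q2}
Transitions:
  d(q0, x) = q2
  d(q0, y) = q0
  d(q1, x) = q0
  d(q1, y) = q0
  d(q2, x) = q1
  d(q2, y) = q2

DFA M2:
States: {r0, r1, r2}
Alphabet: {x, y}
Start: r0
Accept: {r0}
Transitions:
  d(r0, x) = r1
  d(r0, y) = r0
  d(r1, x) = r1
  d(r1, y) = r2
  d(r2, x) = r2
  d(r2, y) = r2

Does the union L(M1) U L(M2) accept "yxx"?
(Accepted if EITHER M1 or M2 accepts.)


M1: final=q1 accepted=False
M2: final=r1 accepted=False

No, union rejects (neither accepts)


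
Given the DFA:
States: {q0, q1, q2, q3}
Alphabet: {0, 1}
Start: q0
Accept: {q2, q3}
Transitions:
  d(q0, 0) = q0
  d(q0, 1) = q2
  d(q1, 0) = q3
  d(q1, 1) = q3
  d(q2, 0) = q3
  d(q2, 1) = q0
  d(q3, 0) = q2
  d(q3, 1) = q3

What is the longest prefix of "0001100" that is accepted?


Run the DFA, marking each prefix where the state is accepting:
  "" -> q0 [reject]
  "0" -> q0 [reject]
  "00" -> q0 [reject]
  "000" -> q0 [reject]
  "0001" -> q2 [accept]
  "00011" -> q0 [reject]
  "000110" -> q0 [reject]
  "0001100" -> q0 [reject]

"0001"


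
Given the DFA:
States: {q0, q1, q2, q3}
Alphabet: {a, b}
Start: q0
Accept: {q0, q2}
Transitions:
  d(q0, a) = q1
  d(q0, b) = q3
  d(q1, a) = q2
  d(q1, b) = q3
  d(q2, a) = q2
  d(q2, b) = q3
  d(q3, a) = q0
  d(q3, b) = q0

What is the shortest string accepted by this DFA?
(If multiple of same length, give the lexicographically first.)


BFS by string length (lex-first path to each state shown):
  len 0: q0<-""
Found accept state at length 0.

"" (empty string)


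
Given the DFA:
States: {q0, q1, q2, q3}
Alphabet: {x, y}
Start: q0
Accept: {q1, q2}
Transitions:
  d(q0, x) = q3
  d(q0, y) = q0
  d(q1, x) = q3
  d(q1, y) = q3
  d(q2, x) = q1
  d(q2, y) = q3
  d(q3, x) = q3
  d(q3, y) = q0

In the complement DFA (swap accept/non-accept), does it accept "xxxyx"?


Trace: q0 -> q3 -> q3 -> q3 -> q0 -> q3
Final: q3
Original accept: {q1, q2}
Complement: q3 is not in original accept

Yes, complement accepts (original rejects)


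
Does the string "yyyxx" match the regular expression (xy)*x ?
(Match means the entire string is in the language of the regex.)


|string| = 5; first = 'y'; last = 'x'

No, "yyyxx" does not match (xy)*x


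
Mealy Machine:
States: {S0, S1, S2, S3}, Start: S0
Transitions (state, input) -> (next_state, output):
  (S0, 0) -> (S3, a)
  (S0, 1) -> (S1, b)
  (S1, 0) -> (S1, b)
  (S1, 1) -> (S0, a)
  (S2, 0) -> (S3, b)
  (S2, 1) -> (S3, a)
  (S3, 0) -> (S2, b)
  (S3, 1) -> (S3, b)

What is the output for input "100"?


Step-by-step:
  (S0, 1) -> (S1, b)
  (S1, 0) -> (S1, b)
  (S1, 0) -> (S1, b)

"bbb"


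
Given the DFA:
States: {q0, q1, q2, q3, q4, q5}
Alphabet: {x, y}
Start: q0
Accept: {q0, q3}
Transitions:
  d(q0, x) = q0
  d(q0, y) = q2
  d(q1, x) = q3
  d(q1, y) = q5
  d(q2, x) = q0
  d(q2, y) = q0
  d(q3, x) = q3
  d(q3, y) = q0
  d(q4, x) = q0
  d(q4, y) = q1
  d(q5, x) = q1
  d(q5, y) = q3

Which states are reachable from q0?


BFS from q0:
  layer 0: {q0}
  layer 1: {q2}

{q0, q2}


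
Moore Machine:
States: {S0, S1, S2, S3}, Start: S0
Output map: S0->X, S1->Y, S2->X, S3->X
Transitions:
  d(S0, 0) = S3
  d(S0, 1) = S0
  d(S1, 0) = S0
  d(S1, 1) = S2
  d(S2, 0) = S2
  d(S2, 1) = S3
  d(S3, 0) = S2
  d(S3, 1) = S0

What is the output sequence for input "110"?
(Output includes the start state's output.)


Start: S0 (output X)
  --1--> S0 (output X)
  --1--> S0 (output X)
  --0--> S3 (output X)

"XXXX"


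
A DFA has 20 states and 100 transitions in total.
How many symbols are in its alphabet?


Each state has exactly one transition per symbol.
|alphabet| = transitions / states = 100 / 20 = 5

5


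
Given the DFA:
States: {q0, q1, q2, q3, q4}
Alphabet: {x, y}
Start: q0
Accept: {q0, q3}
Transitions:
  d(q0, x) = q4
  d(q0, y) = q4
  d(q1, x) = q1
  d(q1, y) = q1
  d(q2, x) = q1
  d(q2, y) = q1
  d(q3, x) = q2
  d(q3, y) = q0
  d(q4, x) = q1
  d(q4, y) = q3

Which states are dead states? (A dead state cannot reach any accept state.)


Forward reachability from each state:
  q0 -> reaches accept state q0 (live)
  q1 -> reaches {q1}, no accept state (dead)
  q2 -> reaches {q1, q2}, no accept state (dead)
  q3 -> reaches accept state q0 (live)
  q4 -> reaches accept state q0 (live)

{q1, q2}


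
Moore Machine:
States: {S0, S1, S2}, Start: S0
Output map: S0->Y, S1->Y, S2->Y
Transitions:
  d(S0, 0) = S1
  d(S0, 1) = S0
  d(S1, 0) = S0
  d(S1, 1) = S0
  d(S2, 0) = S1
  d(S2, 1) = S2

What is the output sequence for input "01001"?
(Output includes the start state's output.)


Start: S0 (output Y)
  --0--> S1 (output Y)
  --1--> S0 (output Y)
  --0--> S1 (output Y)
  --0--> S0 (output Y)
  --1--> S0 (output Y)

"YYYYYY"


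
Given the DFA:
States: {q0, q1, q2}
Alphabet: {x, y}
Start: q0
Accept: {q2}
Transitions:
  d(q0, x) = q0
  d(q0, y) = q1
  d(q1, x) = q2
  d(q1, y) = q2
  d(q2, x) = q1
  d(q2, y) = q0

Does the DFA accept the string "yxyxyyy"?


Trace: q0 -> q1 -> q2 -> q0 -> q0 -> q1 -> q2 -> q0
Final state: q0
Accept states: {q2}

No, rejected (final state q0 is not an accept state)


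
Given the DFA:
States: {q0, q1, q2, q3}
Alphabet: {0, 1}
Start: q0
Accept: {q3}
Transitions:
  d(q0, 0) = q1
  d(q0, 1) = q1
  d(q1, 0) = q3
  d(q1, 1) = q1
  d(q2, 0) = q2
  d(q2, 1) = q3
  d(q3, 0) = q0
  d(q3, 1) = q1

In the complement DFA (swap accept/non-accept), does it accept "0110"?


Trace: q0 -> q1 -> q1 -> q1 -> q3
Final: q3
Original accept: {q3}
Complement: q3 is in original accept

No, complement rejects (original accepts)


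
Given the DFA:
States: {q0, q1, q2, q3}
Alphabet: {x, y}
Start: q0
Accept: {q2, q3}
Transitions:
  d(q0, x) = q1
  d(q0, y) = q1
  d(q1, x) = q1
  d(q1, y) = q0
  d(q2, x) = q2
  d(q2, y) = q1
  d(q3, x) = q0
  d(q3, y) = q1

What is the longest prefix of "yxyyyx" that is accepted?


Run the DFA, marking each prefix where the state is accepting:
  "" -> q0 [reject]
  "y" -> q1 [reject]
  "yx" -> q1 [reject]
  "yxy" -> q0 [reject]
  "yxyy" -> q1 [reject]
  "yxyyy" -> q0 [reject]
  "yxyyyx" -> q1 [reject]

No prefix is accepted


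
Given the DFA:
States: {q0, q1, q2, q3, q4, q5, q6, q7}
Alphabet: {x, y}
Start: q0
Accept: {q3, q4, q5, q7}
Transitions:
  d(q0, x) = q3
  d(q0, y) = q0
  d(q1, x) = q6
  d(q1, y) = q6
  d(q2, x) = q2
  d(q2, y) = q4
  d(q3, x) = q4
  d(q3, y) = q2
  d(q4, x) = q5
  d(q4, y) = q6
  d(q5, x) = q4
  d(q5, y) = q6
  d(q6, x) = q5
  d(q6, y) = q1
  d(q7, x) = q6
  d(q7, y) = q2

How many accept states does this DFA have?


Accept states listed: {q3, q4, q5, q7}
Counting: q3(1) q4(2) q5(3) q7(4)

4


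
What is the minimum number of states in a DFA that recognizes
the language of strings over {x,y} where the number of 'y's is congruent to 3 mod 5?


States track (count of 'y') mod 5.
Need 5 states: one per remainder 0..4; accept = remainder 3.

5


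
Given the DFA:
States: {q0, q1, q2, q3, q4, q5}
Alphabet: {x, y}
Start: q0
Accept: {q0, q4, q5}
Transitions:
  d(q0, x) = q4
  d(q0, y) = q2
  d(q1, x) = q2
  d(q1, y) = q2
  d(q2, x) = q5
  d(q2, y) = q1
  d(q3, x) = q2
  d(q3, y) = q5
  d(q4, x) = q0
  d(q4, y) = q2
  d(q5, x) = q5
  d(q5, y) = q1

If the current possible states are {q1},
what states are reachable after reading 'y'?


Apply transition on 'y' from each current state:
  d(q1, y) = q2

{q2}


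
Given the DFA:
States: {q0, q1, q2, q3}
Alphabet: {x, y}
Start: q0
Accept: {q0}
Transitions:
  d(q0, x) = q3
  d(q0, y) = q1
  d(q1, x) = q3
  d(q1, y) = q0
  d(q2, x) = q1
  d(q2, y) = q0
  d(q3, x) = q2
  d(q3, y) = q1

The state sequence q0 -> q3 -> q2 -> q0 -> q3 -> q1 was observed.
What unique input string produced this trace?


Trace back each transition to find the symbol:
  q0 --[x]--> q3
  q3 --[x]--> q2
  q2 --[y]--> q0
  q0 --[x]--> q3
  q3 --[y]--> q1

"xxyxy"


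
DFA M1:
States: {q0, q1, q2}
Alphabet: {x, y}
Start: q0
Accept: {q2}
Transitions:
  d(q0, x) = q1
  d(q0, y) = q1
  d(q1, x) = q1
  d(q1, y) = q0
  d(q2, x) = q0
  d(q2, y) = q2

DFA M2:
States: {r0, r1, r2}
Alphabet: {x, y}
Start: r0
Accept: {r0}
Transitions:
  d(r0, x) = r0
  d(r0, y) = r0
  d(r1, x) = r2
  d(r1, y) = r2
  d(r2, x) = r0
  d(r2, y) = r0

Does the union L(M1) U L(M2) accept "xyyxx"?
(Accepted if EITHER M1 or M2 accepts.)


M1: final=q1 accepted=False
M2: final=r0 accepted=True

Yes, union accepts


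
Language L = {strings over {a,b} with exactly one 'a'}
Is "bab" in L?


count('a') = 1

Yes, "bab" is in L


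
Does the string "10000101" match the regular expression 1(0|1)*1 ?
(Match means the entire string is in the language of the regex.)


|string| = 8; first = '1'; last = '1'

Yes, "10000101" matches 1(0|1)*1


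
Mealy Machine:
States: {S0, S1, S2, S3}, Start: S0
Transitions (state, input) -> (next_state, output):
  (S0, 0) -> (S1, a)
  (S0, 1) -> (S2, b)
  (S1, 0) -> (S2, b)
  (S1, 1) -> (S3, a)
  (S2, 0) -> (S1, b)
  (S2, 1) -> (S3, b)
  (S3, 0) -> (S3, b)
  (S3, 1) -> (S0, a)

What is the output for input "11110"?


Step-by-step:
  (S0, 1) -> (S2, b)
  (S2, 1) -> (S3, b)
  (S3, 1) -> (S0, a)
  (S0, 1) -> (S2, b)
  (S2, 0) -> (S1, b)

"bbabb"


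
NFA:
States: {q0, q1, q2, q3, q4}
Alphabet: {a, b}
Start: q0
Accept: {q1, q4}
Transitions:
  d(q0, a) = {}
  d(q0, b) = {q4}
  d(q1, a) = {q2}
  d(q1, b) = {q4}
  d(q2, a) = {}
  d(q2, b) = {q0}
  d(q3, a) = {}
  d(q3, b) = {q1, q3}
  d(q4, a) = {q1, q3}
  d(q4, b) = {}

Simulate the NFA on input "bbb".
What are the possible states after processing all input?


Start: {q0}
  --b--> {q4}
  --b--> {}
  --b--> {}

{} (empty set, no valid transitions)


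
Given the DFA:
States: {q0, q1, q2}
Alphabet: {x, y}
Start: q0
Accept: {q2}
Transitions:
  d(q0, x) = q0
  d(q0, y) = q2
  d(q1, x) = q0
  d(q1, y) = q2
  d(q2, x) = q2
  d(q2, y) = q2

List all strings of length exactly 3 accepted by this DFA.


All strings of length 3: 8 total
Accepted: 7

"xxy", "xyx", "xyy", "yxx", "yxy", "yyx", "yyy"


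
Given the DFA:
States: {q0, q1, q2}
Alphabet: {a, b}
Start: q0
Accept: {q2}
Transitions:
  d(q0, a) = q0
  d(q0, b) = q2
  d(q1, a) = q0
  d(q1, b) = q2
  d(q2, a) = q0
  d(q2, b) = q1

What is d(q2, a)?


Looking up transition d(q2, a)

q0


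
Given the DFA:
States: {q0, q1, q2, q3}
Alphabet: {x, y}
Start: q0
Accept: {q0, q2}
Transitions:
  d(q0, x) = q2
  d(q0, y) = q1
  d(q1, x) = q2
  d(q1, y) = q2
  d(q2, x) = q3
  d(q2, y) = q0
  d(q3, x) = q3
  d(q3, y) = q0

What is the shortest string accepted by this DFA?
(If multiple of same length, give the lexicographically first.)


BFS by string length (lex-first path to each state shown):
  len 0: q0<-""
Found accept state at length 0.

"" (empty string)


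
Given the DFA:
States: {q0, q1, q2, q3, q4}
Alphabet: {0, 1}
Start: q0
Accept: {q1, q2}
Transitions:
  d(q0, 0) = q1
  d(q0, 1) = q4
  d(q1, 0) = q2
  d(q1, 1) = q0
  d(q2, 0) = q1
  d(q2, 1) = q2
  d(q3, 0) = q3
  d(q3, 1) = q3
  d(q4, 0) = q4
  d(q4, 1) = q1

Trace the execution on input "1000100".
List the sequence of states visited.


Input: 1000100
d(q0, 1) = q4
d(q4, 0) = q4
d(q4, 0) = q4
d(q4, 0) = q4
d(q4, 1) = q1
d(q1, 0) = q2
d(q2, 0) = q1


q0 -> q4 -> q4 -> q4 -> q4 -> q1 -> q2 -> q1


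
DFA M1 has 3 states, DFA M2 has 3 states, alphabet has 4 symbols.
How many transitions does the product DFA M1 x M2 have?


Product DFA has 3 * 3 = 9 states.
Each has 4 transitions: 9 * 4 = 36

36


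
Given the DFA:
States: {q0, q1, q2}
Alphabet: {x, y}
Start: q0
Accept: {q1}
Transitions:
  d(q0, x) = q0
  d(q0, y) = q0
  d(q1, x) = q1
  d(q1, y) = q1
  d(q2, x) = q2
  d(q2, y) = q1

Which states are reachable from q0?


BFS from q0:
  layer 0: {q0}

{q0}


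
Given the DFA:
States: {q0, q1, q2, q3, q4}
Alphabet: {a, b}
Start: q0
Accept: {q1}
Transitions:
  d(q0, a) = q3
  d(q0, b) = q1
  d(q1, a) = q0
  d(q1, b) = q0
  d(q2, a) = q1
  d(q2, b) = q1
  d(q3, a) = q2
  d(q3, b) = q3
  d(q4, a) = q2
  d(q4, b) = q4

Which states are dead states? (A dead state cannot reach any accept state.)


Forward reachability from each state:
  q0 -> reaches accept state q1 (live)
  q1 -> reaches accept state q1 (live)
  q2 -> reaches accept state q1 (live)
  q3 -> reaches accept state q1 (live)
  q4 -> reaches accept state q1 (live)

None (all states can reach an accept state)


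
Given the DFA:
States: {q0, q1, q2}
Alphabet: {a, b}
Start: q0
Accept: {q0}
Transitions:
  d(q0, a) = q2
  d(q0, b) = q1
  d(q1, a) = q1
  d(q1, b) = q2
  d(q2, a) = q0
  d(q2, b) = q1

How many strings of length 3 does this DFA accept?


Enumerating all length-3 strings:
  "aaa" -> q2 [reject]
  "aab" -> q1 [reject]
  "aba" -> q1 [reject]
  "abb" -> q2 [reject]
  "baa" -> q1 [reject]
  "bab" -> q2 [reject]
  "bba" -> q0 [accept]
  "bbb" -> q1 [reject]

1 out of 8


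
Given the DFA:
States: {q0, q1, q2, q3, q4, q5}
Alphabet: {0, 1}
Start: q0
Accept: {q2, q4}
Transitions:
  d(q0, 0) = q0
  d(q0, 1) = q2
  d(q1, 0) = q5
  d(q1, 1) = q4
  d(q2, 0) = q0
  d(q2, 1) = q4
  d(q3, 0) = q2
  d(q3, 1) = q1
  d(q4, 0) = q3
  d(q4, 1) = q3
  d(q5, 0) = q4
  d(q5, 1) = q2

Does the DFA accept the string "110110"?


Trace: q0 -> q2 -> q4 -> q3 -> q1 -> q4 -> q3
Final state: q3
Accept states: {q2, q4}

No, rejected (final state q3 is not an accept state)


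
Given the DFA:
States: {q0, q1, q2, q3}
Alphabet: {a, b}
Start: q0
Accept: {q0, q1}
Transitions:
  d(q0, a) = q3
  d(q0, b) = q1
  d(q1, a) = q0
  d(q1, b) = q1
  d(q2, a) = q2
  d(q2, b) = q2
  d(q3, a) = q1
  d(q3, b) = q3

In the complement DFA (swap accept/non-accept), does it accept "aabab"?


Trace: q0 -> q3 -> q1 -> q1 -> q0 -> q1
Final: q1
Original accept: {q0, q1}
Complement: q1 is in original accept

No, complement rejects (original accepts)


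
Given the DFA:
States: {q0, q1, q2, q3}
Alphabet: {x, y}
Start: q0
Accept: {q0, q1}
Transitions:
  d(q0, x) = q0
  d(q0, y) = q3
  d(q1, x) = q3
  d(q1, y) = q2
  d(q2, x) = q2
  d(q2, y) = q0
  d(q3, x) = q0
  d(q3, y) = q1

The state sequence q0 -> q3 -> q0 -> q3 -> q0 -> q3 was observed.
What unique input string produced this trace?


Trace back each transition to find the symbol:
  q0 --[y]--> q3
  q3 --[x]--> q0
  q0 --[y]--> q3
  q3 --[x]--> q0
  q0 --[y]--> q3

"yxyxy"


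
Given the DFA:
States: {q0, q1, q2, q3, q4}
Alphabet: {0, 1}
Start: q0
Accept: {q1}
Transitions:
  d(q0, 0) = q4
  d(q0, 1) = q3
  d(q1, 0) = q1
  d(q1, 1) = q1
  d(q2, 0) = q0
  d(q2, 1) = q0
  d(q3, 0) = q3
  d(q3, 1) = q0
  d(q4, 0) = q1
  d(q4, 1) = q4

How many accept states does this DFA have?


Accept states listed: {q1}
Counting: q1(1)

1


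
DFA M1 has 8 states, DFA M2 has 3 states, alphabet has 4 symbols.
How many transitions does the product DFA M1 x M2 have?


Product DFA has 8 * 3 = 24 states.
Each has 4 transitions: 24 * 4 = 96

96


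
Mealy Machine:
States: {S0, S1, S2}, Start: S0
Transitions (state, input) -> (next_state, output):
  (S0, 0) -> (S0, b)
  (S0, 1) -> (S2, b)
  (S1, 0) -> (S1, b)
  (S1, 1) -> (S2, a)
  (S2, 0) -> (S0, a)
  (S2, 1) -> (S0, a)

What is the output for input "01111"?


Step-by-step:
  (S0, 0) -> (S0, b)
  (S0, 1) -> (S2, b)
  (S2, 1) -> (S0, a)
  (S0, 1) -> (S2, b)
  (S2, 1) -> (S0, a)

"bbaba"


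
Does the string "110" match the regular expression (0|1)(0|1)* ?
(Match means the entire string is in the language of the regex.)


|string| = 3; first = '1'; last = '0'

Yes, "110" matches (0|1)(0|1)*


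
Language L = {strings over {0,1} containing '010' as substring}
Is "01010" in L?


'010' occurs at index 0

Yes, "01010" is in L


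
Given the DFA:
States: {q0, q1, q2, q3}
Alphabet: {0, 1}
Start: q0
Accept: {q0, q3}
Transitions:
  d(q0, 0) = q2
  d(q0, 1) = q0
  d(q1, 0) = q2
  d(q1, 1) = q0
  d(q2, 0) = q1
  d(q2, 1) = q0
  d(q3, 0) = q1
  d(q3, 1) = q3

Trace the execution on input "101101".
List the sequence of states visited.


Input: 101101
d(q0, 1) = q0
d(q0, 0) = q2
d(q2, 1) = q0
d(q0, 1) = q0
d(q0, 0) = q2
d(q2, 1) = q0


q0 -> q0 -> q2 -> q0 -> q0 -> q2 -> q0


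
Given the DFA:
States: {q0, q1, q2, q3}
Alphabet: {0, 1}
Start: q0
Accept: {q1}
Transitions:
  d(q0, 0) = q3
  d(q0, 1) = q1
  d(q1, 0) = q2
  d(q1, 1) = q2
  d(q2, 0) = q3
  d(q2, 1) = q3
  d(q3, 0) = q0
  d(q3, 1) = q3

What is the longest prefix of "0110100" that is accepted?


Run the DFA, marking each prefix where the state is accepting:
  "" -> q0 [reject]
  "0" -> q3 [reject]
  "01" -> q3 [reject]
  "011" -> q3 [reject]
  "0110" -> q0 [reject]
  "01101" -> q1 [accept]
  "011010" -> q2 [reject]
  "0110100" -> q3 [reject]

"01101"


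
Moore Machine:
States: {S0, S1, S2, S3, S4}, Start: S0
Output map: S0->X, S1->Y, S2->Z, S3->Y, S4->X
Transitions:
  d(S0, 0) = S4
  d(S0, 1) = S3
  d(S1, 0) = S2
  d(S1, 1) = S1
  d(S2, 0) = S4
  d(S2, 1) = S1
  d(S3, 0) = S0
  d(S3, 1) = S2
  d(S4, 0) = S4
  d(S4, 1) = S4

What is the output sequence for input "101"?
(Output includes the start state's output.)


Start: S0 (output X)
  --1--> S3 (output Y)
  --0--> S0 (output X)
  --1--> S3 (output Y)

"XYXY"


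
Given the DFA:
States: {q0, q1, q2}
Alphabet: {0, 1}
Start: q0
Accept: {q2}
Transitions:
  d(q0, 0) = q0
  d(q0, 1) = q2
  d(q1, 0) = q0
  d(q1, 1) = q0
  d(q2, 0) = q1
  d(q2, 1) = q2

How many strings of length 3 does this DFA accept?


Enumerating all length-3 strings:
  "000" -> q0 [reject]
  "001" -> q2 [accept]
  "010" -> q1 [reject]
  "011" -> q2 [accept]
  "100" -> q0 [reject]
  "101" -> q0 [reject]
  "110" -> q1 [reject]
  "111" -> q2 [accept]

3 out of 8


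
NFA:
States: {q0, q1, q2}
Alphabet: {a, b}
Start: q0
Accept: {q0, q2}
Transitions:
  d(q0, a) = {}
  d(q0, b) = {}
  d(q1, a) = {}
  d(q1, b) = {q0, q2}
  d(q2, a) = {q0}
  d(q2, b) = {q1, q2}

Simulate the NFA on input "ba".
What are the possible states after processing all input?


Start: {q0}
  --b--> {}
  --a--> {}

{} (empty set, no valid transitions)


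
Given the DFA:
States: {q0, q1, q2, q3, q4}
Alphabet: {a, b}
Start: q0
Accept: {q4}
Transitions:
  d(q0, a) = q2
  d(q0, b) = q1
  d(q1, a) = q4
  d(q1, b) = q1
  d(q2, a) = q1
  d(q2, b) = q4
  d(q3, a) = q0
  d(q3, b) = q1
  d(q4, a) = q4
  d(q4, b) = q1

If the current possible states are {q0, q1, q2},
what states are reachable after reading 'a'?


Apply transition on 'a' from each current state:
  d(q0, a) = q2
  d(q1, a) = q4
  d(q2, a) = q1

{q1, q2, q4}


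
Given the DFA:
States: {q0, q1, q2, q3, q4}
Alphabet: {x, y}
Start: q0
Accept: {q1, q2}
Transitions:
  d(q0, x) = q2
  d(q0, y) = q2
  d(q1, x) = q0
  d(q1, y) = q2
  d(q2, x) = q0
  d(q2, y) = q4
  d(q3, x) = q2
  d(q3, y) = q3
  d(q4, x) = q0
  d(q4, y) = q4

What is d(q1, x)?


Looking up transition d(q1, x)

q0


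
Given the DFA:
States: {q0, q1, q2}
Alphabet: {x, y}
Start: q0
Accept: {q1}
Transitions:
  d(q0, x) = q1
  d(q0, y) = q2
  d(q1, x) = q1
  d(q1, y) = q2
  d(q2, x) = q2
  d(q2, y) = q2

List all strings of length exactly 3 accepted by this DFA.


All strings of length 3: 8 total
Accepted: 1

"xxx"


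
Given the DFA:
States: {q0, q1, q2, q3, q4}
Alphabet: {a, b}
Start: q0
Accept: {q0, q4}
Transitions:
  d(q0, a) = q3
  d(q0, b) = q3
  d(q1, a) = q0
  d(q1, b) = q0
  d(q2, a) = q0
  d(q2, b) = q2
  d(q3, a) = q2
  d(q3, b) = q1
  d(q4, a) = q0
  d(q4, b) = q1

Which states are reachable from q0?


BFS from q0:
  layer 0: {q0}
  layer 1: {q3}
  layer 2: {q1, q2}

{q0, q1, q2, q3}


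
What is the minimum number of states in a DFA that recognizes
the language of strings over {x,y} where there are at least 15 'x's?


States: count = 0, 1, ..., 14, and a final '>= 15' state.
Total: 15 + 1 = 16. Accept = '>= 15' state.

16


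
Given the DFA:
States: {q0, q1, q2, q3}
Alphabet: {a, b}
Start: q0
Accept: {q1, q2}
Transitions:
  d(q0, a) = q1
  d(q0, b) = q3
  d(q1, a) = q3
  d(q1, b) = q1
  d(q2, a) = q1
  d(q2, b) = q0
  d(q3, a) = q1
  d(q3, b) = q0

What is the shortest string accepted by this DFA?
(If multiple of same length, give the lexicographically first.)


BFS by string length (lex-first path to each state shown):
  len 0: q0<-""
  len 1: q1<-"a", q3<-"b"
Found accept state at length 1.

"a"


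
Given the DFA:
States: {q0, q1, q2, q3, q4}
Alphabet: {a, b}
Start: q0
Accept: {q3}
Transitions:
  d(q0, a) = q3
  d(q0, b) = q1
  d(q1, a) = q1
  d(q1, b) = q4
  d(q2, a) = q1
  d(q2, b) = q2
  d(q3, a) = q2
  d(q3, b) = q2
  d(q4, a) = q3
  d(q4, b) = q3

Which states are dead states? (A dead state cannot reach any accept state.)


Forward reachability from each state:
  q0 -> reaches accept state q3 (live)
  q1 -> reaches accept state q3 (live)
  q2 -> reaches accept state q3 (live)
  q3 -> reaches accept state q3 (live)
  q4 -> reaches accept state q3 (live)

None (all states can reach an accept state)


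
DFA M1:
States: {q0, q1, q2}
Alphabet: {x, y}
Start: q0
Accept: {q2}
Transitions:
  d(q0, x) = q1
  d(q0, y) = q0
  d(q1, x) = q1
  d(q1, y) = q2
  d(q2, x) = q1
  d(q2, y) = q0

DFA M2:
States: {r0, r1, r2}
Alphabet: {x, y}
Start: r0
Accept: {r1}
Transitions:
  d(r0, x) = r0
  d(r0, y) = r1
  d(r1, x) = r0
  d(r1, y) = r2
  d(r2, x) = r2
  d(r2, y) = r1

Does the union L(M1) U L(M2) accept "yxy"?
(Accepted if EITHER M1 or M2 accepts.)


M1: final=q2 accepted=True
M2: final=r1 accepted=True

Yes, union accepts


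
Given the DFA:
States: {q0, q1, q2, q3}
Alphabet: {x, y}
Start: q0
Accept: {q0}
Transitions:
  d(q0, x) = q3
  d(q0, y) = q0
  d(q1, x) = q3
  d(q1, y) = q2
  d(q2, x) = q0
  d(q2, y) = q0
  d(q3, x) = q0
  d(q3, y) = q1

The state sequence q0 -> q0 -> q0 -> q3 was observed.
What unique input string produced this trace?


Trace back each transition to find the symbol:
  q0 --[y]--> q0
  q0 --[y]--> q0
  q0 --[x]--> q3

"yyx"


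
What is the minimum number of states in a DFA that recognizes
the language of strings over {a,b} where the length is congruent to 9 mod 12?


States track (length) mod 12.
Need 12 states: one per remainder 0..11; accept = remainder 9.

12


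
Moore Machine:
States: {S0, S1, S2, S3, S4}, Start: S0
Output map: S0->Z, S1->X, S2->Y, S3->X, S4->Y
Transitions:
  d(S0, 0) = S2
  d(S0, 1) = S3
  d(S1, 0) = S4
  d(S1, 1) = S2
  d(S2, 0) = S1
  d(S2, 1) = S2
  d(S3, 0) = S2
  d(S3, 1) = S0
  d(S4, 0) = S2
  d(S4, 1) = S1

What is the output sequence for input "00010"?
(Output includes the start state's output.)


Start: S0 (output Z)
  --0--> S2 (output Y)
  --0--> S1 (output X)
  --0--> S4 (output Y)
  --1--> S1 (output X)
  --0--> S4 (output Y)

"ZYXYXY"


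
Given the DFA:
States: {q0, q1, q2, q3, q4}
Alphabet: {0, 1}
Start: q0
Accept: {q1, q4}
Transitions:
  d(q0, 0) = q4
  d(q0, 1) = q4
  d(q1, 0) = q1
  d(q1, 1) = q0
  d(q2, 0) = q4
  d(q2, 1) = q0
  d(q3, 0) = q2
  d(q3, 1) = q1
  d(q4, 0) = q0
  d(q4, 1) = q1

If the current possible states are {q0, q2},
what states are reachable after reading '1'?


Apply transition on '1' from each current state:
  d(q0, 1) = q4
  d(q2, 1) = q0

{q0, q4}


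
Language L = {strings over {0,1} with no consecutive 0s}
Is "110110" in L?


'00' does not occur

Yes, "110110" is in L


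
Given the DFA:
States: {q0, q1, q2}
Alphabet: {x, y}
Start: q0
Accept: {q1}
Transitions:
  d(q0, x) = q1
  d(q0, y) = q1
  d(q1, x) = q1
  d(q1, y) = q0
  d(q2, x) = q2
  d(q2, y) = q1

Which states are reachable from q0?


BFS from q0:
  layer 0: {q0}
  layer 1: {q1}

{q0, q1}


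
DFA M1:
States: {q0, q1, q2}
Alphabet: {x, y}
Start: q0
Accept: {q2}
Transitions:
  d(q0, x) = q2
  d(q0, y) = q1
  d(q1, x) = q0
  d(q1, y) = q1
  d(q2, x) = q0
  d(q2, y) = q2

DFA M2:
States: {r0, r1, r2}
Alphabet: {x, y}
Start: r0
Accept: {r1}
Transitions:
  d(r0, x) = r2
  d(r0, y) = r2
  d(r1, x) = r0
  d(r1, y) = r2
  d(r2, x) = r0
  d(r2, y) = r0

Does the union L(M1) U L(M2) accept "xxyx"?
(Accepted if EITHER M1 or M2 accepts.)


M1: final=q0 accepted=False
M2: final=r0 accepted=False

No, union rejects (neither accepts)


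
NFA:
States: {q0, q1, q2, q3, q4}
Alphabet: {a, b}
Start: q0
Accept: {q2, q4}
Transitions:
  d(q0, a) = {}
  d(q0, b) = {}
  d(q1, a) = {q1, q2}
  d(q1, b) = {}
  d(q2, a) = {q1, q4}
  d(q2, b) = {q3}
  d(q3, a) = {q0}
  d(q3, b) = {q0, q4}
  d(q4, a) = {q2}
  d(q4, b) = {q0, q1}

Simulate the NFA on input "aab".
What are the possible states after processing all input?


Start: {q0}
  --a--> {}
  --a--> {}
  --b--> {}

{} (empty set, no valid transitions)


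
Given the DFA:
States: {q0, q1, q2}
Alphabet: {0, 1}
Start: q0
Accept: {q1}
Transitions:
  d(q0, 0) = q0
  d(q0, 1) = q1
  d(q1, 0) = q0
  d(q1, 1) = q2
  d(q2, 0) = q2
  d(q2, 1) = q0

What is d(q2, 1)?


Looking up transition d(q2, 1)

q0


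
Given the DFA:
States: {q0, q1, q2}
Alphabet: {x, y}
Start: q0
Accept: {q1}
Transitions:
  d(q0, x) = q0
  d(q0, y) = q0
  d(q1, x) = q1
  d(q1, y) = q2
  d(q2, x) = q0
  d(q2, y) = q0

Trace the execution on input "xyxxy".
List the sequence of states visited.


Input: xyxxy
d(q0, x) = q0
d(q0, y) = q0
d(q0, x) = q0
d(q0, x) = q0
d(q0, y) = q0


q0 -> q0 -> q0 -> q0 -> q0 -> q0


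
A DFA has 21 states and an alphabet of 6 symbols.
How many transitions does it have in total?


Each state has exactly one transition per symbol.
21 * 6 = 126

126


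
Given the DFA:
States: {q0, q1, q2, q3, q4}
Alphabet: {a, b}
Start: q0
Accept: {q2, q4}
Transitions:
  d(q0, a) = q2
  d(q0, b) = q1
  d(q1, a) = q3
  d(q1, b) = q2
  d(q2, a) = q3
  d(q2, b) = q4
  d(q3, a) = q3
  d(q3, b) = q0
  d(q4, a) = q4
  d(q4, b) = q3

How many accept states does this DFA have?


Accept states listed: {q2, q4}
Counting: q2(1) q4(2)

2


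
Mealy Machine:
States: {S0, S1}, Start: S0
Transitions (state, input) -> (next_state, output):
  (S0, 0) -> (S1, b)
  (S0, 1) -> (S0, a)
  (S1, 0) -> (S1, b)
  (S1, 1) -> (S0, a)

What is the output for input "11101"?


Step-by-step:
  (S0, 1) -> (S0, a)
  (S0, 1) -> (S0, a)
  (S0, 1) -> (S0, a)
  (S0, 0) -> (S1, b)
  (S1, 1) -> (S0, a)

"aaaba"


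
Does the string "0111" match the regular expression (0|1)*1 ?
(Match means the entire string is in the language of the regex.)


|string| = 4; first = '0'; last = '1'

Yes, "0111" matches (0|1)*1


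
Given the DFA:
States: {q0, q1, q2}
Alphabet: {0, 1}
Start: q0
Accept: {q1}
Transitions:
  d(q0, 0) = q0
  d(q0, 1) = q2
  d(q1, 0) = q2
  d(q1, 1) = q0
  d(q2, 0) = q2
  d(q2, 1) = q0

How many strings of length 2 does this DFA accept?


Enumerating all length-2 strings:
  "00" -> q0 [reject]
  "01" -> q2 [reject]
  "10" -> q2 [reject]
  "11" -> q0 [reject]

0 out of 4


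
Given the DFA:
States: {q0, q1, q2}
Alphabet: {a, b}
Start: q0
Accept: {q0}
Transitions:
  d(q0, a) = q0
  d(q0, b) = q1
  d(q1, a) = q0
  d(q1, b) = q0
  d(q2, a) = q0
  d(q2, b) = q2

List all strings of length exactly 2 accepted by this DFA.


All strings of length 2: 4 total
Accepted: 3

"aa", "ba", "bb"
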